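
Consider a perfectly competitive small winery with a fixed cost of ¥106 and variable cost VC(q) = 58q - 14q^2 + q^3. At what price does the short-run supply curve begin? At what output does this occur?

¥9 per unit, at q = 7

Short-run supply begins at min AVC. From VC = 58q - 14q^2 + q^3, AVC = 58 - 14q + q^2.
dAVC/dq = -14 + 2q = 0 gives q = 7. min AVC = 58 - 14·7 + 7^2 = 9.
The firm shuts down for any P below ¥9.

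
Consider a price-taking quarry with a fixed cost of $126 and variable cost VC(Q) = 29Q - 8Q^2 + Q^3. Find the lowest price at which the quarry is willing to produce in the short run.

Short-run supply begins at min AVC. From VC = 29Q - 8Q^2 + Q^3, AVC = 29 - 8Q + Q^2.
At the minimum of AVC, MC = AVC. MC = 29 - 16Q + 3Q^2; setting MC = AVC gives 2Q^2 - 8Q = 0, so Q = 4. min AVC = 13.
So the shutdown price is $13.

$13 per unit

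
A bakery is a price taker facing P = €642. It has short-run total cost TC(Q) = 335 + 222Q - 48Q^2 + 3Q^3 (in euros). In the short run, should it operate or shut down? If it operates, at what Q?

Produce at Q = 14

From TC, MC = TC'(Q) = 222 - 96Q + 9Q^2 and AVC = VC/Q = 222 - 48Q + 3Q^2.
AVC is minimized where dAVC/dQ = -48 + 6Q = 0, at Q = 8; min AVC = 222 - 48·8 + 3·8^2 = €30.
Because €642 ≥ €30, revenue can cover variable cost; the firm operates.
Set P = MC: 642 = 222 - 96Q + 9Q^2 → -420 - 96Q + 9Q^2 = 0. The roots are Q = -10/3 and Q = 14; the profit-maximizing output is on the rising part of MC, so Q* = 14.
Check: AVC at Q = 14 is €138 ≤ P, so revenue covers variable cost.
Profit = P·Q − TC = 642·14 − 2267 = €6721.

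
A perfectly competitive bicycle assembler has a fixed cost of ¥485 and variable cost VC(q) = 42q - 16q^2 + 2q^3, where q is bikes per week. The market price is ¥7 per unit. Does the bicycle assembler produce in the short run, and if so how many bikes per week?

Shut down

Variable cost is VC = 42q - 16q^2 + 2q^3, so AVC = VC/q = 42 - 16q + 2q^2 and MC = dTC/dq = 42 - 32q + 6q^2.
AVC hits its minimum where MC = AVC, at q = 4, giving min AVC = 42 - 16·4 + 2·4^2 = ¥10.
P = ¥7 lies below min AVC = ¥10; no output level covers variable cost.
The firm minimizes its loss by shutting down and losing only its fixed cost of ¥485.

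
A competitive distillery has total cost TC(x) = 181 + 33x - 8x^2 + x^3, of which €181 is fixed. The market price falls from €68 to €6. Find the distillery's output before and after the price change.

Output falls from 7 to 0 (the firm shuts down)

MC = 33 - 16x + 3x^2; the shutdown threshold is min AVC = €17 (at x = 4).
At P = €68 ≥ min AVC, set P = MC on the rising branch: x = 7.
At P = €6 < min AVC = €17, price no longer covers variable cost at any output, so the firm shuts down: x = 0.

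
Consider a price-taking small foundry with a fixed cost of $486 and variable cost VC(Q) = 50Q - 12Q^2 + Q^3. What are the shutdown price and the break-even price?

Shutdown price = $14; break-even price = $77

Shutdown price = min AVC. AVC = 50 - 12Q + Q^2, with vertex at Q = 6 and minimum $14.
ATC = 486/Q + 50 - 12Q + Q^2. Setting dATC/dQ = −486/Q^2 − 12 + 2Q = 0 gives Q = 9 (since 2·9^3 − 12·9^2 = 486).
min ATC = 486/9 + 50 − 12·9 + 9^2 = $77. That is the break-even price.
Between these two prices the firm operates at a loss; above $77 it earns a profit.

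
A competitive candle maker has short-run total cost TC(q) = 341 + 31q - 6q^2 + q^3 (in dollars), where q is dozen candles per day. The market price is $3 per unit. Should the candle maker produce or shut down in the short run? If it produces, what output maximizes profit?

Shut down

Strip out fixed cost: VC = 31q - 6q^2 + q^3. Then AVC = 31 - 6q + q^2 and MC = 31 - 12q + 3q^2.
AVC is minimized where dAVC/dq = -6 + 2q = 0, at q = 3; min AVC = 31 - 6·3 + 3^2 = $22.
Since P = $3 < min AVC = $22, price fails to cover variable cost at any output.
Best response: produce nothing and absorb the $341 fixed cost.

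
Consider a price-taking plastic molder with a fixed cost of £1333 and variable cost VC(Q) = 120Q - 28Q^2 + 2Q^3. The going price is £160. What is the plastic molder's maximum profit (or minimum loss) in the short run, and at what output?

Profit = -£133 at Q = 10

AVC = 120 - 28Q + 2Q^2; min AVC = £22 at Q = 7. Since P = £160 ≥ min AVC, the firm produces.
With MC = 120 - 56Q + 6Q^2, P = MC on the upward-sloping part at Q* = 10.
TR = 160·10 = 1600. TC = 1333 + 400 = 1733. Profit = 1600 − 1733 = -£133.
By producing, the firm covers all variable cost plus £1200 of fixed cost; shutting down would lose the full £1333.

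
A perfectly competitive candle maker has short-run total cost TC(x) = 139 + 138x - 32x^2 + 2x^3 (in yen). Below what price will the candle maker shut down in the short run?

Short-run supply begins at min AVC. From VC = 138x - 32x^2 + 2x^3, AVC = 138 - 32x + 2x^2.
dAVC/dx = -32 + 4x = 0 gives x = 8. min AVC = 138 - 32·8 + 2·8^2 = 10.
So the shutdown price is ¥10.

¥10 per unit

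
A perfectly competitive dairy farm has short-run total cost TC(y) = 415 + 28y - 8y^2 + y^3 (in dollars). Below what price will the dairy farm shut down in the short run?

$12 per unit

The shutdown price is the minimum of AVC. VC = 28y - 8y^2 + y^3, so AVC = 28 - 8y + y^2.
At the minimum of AVC, MC = AVC. MC = 28 - 16y + 3y^2; setting MC = AVC gives 2y^2 - 8y = 0, so y = 4. min AVC = 12.
So the shutdown price is $12.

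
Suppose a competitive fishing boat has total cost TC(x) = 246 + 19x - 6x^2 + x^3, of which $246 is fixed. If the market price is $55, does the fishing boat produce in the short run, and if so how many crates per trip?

Produce at x = 6

From TC, MC = TC'(x) = 19 - 12x + 3x^2 and AVC = VC/x = 19 - 6x + x^2.
AVC hits its minimum where MC = AVC, at x = 3, giving min AVC = 19 - 6·3 + 3^2 = $10.
Since P = $55 ≥ min AVC = $10, price covers variable cost and the firm should produce.
Set P = MC: 55 = 19 - 12x + 3x^2 → -36 - 12x + 3x^2 = 0. The roots are x = -2 and x = 6; the profit-maximizing output is on the rising part of MC, so x* = 6.
Check: AVC at x = 6 is $19 ≤ P, so revenue covers variable cost.
Profit = P·x − TC = 55·6 − 360 = -$30, a loss, but smaller than the $246 fixed cost the firm would lose by shutting down.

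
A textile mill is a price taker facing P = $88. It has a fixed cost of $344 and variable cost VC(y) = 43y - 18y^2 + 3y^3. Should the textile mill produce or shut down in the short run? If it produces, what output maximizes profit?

Produce at y = 5

Strip out fixed cost: VC = 43y - 18y^2 + 3y^3. Then AVC = 43 - 18y + 3y^2 and MC = 43 - 36y + 9y^2.
The AVC parabola has its vertex at y = 18/6 = 3, where AVC = 43 - 18·3 + 3·3^2 = $16.
Because $88 ≥ $16, revenue can cover variable cost; the firm operates.
Solving P = MC: -45 - 36y + 9y^2 = 0 ⇒ y = -1 or 5. On the upward-sloping branch, y* = 5.
Check: AVC at y = 5 is $28 ≤ P, so revenue covers variable cost.
Profit = P·y − TC = 88·5 − 484 = -$44, a loss, but smaller than the $344 fixed cost the firm would lose by shutting down.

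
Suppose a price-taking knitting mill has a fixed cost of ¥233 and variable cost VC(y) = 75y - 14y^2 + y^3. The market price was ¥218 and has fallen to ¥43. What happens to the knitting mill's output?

AVC = 75 - 14y + y^2, minimized at y = 7 where min AVC = ¥26. MC = 75 - 28y + 3y^2.
At P = ¥218 ≥ min AVC, set P = MC on the rising branch: y = 13.
At P = ¥43 ≥ min AVC, set P = MC: y = 8. The firm stays open but cuts output.

Output falls from 13 to 8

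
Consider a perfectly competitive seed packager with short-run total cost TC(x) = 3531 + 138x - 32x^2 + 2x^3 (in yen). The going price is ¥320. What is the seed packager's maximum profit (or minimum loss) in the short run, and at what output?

AVC = 138 - 32x + 2x^2; min AVC = ¥10 at x = 8. Since P = ¥320 ≥ min AVC, the firm produces.
MC = 138 - 64x + 6x^2. Setting P = MC and taking the root on the rising branch gives x* = 13.
TR = 320·13 = 4160. TC = 3531 + 780 = 4311. Profit = 4160 − 4311 = -¥151.
Shutting down would mean losing the fixed cost of ¥3531, so operating at a loss of ¥151 is better by ¥3380.

Profit = -¥151 at x = 13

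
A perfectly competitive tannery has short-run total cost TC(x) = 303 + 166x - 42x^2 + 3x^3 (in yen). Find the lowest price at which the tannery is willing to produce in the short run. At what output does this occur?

¥19 per unit, at x = 7

The firm shuts down when price falls below the minimum of average variable cost. AVC = VC/x = 166 - 42x + 3x^2.
At the minimum of AVC, MC = AVC. MC = 166 - 84x + 9x^2; setting MC = AVC gives 6x^2 - 42x = 0, so x = 7. min AVC = 19.
For P < ¥19 the firm produces nothing.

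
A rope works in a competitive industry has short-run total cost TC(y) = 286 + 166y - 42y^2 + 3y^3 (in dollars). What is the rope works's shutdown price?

The shutdown price is the minimum of AVC. VC = 166y - 42y^2 + 3y^3, so AVC = 166 - 42y + 3y^2.
At the minimum of AVC, MC = AVC. MC = 166 - 84y + 9y^2; setting MC = AVC gives 6y^2 - 42y = 0, so y = 7. min AVC = 19.
So the shutdown price is $19.

$19 per unit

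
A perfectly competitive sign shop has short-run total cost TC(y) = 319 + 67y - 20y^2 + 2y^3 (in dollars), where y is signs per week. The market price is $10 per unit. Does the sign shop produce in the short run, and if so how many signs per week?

From TC, MC = TC'(y) = 67 - 40y + 6y^2 and AVC = VC/y = 67 - 20y + 2y^2.
AVC is minimized where dAVC/dy = -20 + 4y = 0, at y = 5; min AVC = 67 - 20·5 + 2·5^2 = $17.
Since P = $10 < min AVC = $17, price fails to cover variable cost at any output.
The firm minimizes its loss by shutting down and losing only its fixed cost of $319.

Shut down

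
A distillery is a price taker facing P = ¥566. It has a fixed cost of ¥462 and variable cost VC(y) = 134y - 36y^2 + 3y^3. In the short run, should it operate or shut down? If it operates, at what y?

Produce at y = 12

From TC, MC = TC'(y) = 134 - 72y + 9y^2 and AVC = VC/y = 134 - 36y + 3y^2.
AVC is minimized where dAVC/dy = -36 + 6y = 0, at y = 6; min AVC = 134 - 36·6 + 3·6^2 = ¥26.
P = ¥566 exceeds min AVC = ¥26, so the firm stays open.
P = MC gives -432 - 72y + 9y^2 = 0, with roots -4 and 12. Take the larger (rising MC): y* = 12.
Check: AVC at y = 12 is ¥134 ≤ P, so revenue covers variable cost.
Profit = P·y − TC = 566·12 − 2070 = ¥4722.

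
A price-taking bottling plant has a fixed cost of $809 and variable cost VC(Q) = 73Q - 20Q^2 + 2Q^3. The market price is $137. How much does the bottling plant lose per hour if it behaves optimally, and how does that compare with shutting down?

Profit = -$41 at Q = 8

AVC = 73 - 20Q + 2Q^2 has its minimum $23 at Q = 5; price $137 clears that bar, so the firm operates.
MC = 73 - 40Q + 6Q^2. Setting P = MC and taking the root on the rising branch gives Q* = 8.
TR = 137·8 = 1096. TC = 809 + 328 = 1137. Profit = 1096 − 1137 = -$41.
By producing, the firm covers all variable cost plus $768 of fixed cost; shutting down would lose the full $809.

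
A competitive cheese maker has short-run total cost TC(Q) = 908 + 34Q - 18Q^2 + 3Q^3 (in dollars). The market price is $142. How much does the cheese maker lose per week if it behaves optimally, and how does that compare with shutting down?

Profit = -$260 at Q = 6

AVC = 34 - 18Q + 3Q^2 has its minimum $7 at Q = 3; price $142 clears that bar, so the firm operates.
MC = 34 - 36Q + 9Q^2. Setting P = MC and taking the root on the rising branch gives Q* = 6.
TR = 142·6 = 852. TC = 908 + 204 = 1112. Profit = 852 − 1112 = -$260.
That loss of $260 beats the $908 the firm would lose by shutting down; producing recovers $648 of fixed cost.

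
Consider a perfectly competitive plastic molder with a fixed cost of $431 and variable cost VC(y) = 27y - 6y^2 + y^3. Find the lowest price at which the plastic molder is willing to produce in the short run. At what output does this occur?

The firm shuts down when price falls below the minimum of average variable cost. AVC = VC/y = 27 - 6y + y^2.
At the minimum of AVC, MC = AVC. MC = 27 - 12y + 3y^2; setting MC = AVC gives 2y^2 - 6y = 0, so y = 3. min AVC = 18.
So the shutdown price is $18.

$18 per unit, at y = 3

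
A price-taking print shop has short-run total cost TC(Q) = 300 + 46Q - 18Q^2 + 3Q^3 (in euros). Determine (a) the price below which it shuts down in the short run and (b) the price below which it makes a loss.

Shutdown price = min AVC. AVC = 46 - 18Q + 3Q^2, with vertex at Q = 3 and minimum €19.
ATC = 300/Q + 46 - 18Q + 3Q^2. Setting dATC/dQ = −300/Q^2 − 18 + 6Q = 0 gives Q = 5 (since 6·5^3 − 18·5^2 = 300).
min ATC = 300/5 + 46 − 18·5 + 3·5^2 = €91. That is the break-even price.
For €19 ≤ P < €91 the firm produces at a loss; below €19 it shuts down.

Shutdown price = €19; break-even price = €91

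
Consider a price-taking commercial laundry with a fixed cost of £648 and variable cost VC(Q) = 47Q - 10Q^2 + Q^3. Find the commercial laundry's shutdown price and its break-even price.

Shutdown price = £22; break-even price = £110

AVC = 47 - 10Q + Q^2; minimized at Q = 5, giving min AVC = £22. That is the shutdown price.
ATC = 648/Q + 47 - 10Q + Q^2. Setting dATC/dQ = −648/Q^2 − 10 + 2Q = 0 gives Q = 9 (since 2·9^3 − 10·9^2 = 648).
min ATC = 648/9 + 47 − 10·9 + 9^2 = £110. That is the break-even price.
For £22 ≤ P < £110 the firm produces at a loss; below £22 it shuts down.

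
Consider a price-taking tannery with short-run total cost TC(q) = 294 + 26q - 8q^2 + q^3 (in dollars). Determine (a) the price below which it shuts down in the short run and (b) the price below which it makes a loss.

Shutdown price = $10; break-even price = $61

Shutdown price = min AVC. AVC = 26 - 8q + q^2, with vertex at q = 4 and minimum $10.
ATC = 294/q + 26 - 8q + q^2. Setting dATC/dq = −294/q^2 − 8 + 2q = 0 gives q = 7 (since 2·7^3 − 8·7^2 = 294).
min ATC = 294/7 + 26 − 8·7 + 7^2 = $61. That is the break-even price.
For $10 ≤ P < $61 the firm produces at a loss; below $10 it shuts down.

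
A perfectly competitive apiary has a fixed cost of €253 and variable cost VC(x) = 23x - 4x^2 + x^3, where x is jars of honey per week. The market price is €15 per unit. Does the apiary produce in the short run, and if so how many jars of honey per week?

Variable cost is VC = 23x - 4x^2 + x^3, so AVC = VC/x = 23 - 4x + x^2 and MC = dTC/dx = 23 - 8x + 3x^2.
AVC hits its minimum where MC = AVC, at x = 2, giving min AVC = 23 - 4·2 + 2^2 = €19.
With P < min AVC (€15 < €19), every unit sold adds to the loss.
Best response: produce nothing and absorb the €253 fixed cost.

Shut down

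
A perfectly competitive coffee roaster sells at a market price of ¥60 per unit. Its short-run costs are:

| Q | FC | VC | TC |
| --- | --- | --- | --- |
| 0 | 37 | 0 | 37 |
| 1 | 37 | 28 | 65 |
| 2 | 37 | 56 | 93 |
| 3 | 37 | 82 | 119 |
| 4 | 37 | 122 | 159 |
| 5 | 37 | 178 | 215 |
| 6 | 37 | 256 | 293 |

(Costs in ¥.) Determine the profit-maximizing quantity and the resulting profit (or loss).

Tabulate TR − TC: Q=0: -37; Q=1: -5; Q=2: 27; Q=3: 61; Q=4: 81; Q=5: 85; Q=6: 67.
Profit is maximized at Q = 5. AVC there is 178/5 = ¥35.60 ≤ P, so producing beats shutting down (which would give -¥37).

Q = 5; profit = ¥85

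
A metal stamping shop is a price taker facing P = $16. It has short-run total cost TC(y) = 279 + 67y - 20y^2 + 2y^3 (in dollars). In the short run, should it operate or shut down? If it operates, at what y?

Shut down

From TC, MC = TC'(y) = 67 - 40y + 6y^2 and AVC = VC/y = 67 - 20y + 2y^2.
AVC hits its minimum where MC = AVC, at y = 5, giving min AVC = 67 - 20·5 + 2·5^2 = $17.
P = $16 lies below min AVC = $17; no output level covers variable cost.
Shutting down limits the loss to fixed cost, $279.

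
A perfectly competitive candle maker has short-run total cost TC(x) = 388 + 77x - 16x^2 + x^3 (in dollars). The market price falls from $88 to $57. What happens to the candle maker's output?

AVC = 77 - 16x + x^2, minimized at x = 8 where min AVC = $13. MC = 77 - 32x + 3x^2.
With P = $88 above the shutdown price, P = MC gives x = 11.
At P = $57 ≥ min AVC, set P = MC: x = 10. The firm stays open but cuts output.

Output falls from 11 to 10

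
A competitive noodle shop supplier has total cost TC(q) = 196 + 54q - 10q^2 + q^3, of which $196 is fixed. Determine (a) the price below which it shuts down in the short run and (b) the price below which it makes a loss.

AVC = 54 - 10q + q^2; minimized at q = 5, giving min AVC = $29. That is the shutdown price.
ATC = 196/q + 54 - 10q + q^2. Setting dATC/dq = −196/q^2 − 10 + 2q = 0 gives q = 7 (since 2·7^3 − 10·7^2 = 196).
min ATC = 196/7 + 54 − 10·7 + 7^2 = $61. That is the break-even price.
Between these two prices the firm operates at a loss; above $61 it earns a profit.

Shutdown price = $29; break-even price = $61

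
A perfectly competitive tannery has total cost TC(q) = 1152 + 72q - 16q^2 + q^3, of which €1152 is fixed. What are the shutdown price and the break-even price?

Shutdown price = €8; break-even price = €120

Shutdown price = min AVC. AVC = 72 - 16q + q^2, with vertex at q = 8 and minimum €8.
ATC = 1152/q + 72 - 16q + q^2. Setting dATC/dq = −1152/q^2 − 16 + 2q = 0 gives q = 12 (since 2·12^3 − 16·12^2 = 1152).
min ATC = 1152/12 + 72 − 16·12 + 12^2 = €120. That is the break-even price.
For €8 ≤ P < €120 the firm produces at a loss; below €8 it shuts down.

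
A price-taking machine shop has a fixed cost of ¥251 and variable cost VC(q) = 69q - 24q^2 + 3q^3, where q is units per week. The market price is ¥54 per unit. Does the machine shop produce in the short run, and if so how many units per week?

Strip out fixed cost: VC = 69q - 24q^2 + 3q^3. Then AVC = 69 - 24q + 3q^2 and MC = 69 - 48q + 9q^2.
AVC is minimized where dAVC/dq = -24 + 6q = 0, at q = 4; min AVC = 69 - 24·4 + 3·4^2 = ¥21.
P = ¥54 exceeds min AVC = ¥21, so the firm stays open.
Set P = MC: 54 = 69 - 48q + 9q^2 → 15 - 48q + 9q^2 = 0. The roots are q = 1/3 and q = 5; the profit-maximizing output is on the rising part of MC, so q* = 5.
Check: AVC at q = 5 is ¥24 ≤ P, so revenue covers variable cost.
Profit = P·q − TC = 54·5 − 371 = -¥101, a loss, but smaller than the ¥251 fixed cost the firm would lose by shutting down.

Produce at q = 5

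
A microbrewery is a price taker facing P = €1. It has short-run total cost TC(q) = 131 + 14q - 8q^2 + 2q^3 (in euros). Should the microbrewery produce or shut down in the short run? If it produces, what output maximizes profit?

Variable cost is VC = 14q - 8q^2 + 2q^3, so AVC = VC/q = 14 - 8q + 2q^2 and MC = dTC/dq = 14 - 16q + 6q^2.
The AVC parabola has its vertex at q = 8/4 = 2, where AVC = 14 - 8·2 + 2·2^2 = €6.
With P < min AVC (€1 < €6), every unit sold adds to the loss.
Best response: produce nothing and absorb the €131 fixed cost.

Shut down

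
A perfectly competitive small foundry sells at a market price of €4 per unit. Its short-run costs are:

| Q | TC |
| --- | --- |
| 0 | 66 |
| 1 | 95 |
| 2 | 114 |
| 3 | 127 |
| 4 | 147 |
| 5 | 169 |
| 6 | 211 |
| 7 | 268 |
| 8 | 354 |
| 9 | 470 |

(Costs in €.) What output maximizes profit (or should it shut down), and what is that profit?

Q = 0 (shut down); profit = -€66

Tabulate TR − TC: Q=0: -66; Q=1: -91; Q=2: -106; Q=3: -115; Q=4: -131; Q=5: -149; Q=6: -187; Q=7: -240; Q=8: -322; Q=9: -434.
Profit is highest at Q = 0. Equivalently, the lowest AVC in the table is 81/4 ≈ €20.25 at Q = 4, and P = €4 falls below it — price never covers variable cost, so the firm shuts down and loses only its fixed cost.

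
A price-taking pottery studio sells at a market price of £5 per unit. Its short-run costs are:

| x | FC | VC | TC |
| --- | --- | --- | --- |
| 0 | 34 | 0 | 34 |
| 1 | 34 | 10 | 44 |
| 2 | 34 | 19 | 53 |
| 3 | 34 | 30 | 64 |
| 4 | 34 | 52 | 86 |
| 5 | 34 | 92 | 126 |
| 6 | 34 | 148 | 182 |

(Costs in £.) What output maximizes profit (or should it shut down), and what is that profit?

x = 0 (shut down); profit = -£34

Tabulate TR − TC: x=0: -34; x=1: -39; x=2: -43; x=3: -49; x=4: -66; x=5: -101; x=6: -152.
Profit is highest at x = 0. Equivalently, the lowest AVC in the table is 19/2 ≈ £9.50 at x = 2, and P = £5 falls below it — price never covers variable cost, so the firm shuts down and loses only its fixed cost.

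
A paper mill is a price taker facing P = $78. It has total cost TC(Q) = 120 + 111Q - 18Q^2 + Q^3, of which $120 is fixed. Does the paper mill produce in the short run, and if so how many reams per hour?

From TC, MC = TC'(Q) = 111 - 36Q + 3Q^2 and AVC = VC/Q = 111 - 18Q + Q^2.
AVC hits its minimum where MC = AVC, at Q = 9, giving min AVC = 111 - 18·9 + 9^2 = $30.
Because $78 ≥ $30, revenue can cover variable cost; the firm operates.
Solving P = MC: 33 - 36Q + 3Q^2 = 0 ⇒ Q = 1 or 11. On the upward-sloping branch, Q* = 11.
Check: AVC at Q = 11 is $34 ≤ P, so revenue covers variable cost.
Profit = P·Q − TC = 78·11 − 494 = $364.

Produce at Q = 11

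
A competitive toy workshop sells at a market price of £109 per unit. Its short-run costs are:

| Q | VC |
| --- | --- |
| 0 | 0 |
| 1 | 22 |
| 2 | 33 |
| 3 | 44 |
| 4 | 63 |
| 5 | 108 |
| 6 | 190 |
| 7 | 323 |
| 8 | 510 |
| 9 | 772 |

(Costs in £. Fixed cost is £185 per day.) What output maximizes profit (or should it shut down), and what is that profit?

Q = 6; profit = £279

Compute π = P·Q − TC at each output: Q=0: -185; Q=1: -98; Q=2: 0; Q=3: 98; Q=4: 188; Q=5: 252; Q=6: 279; Q=7: 255; Q=8: 177; Q=9: 24.
Profit is maximized at Q = 6. AVC there is 190/6 = £31.67 ≤ P, so producing beats shutting down (which would give -£185).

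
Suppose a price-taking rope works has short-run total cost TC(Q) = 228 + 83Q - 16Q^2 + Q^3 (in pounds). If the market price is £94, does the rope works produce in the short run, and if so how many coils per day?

From TC, MC = TC'(Q) = 83 - 32Q + 3Q^2 and AVC = VC/Q = 83 - 16Q + Q^2.
AVC hits its minimum where MC = AVC, at Q = 8, giving min AVC = 83 - 16·8 + 8^2 = £19.
Because £94 ≥ £19, revenue can cover variable cost; the firm operates.
Set P = MC: 94 = 83 - 32Q + 3Q^2 → -11 - 32Q + 3Q^2 = 0. The roots are Q = -1/3 and Q = 11; the profit-maximizing output is on the rising part of MC, so Q* = 11.
Check: AVC at Q = 11 is £28 ≤ P, so revenue covers variable cost.
Profit = P·Q − TC = 94·11 − 536 = £498.

Produce at Q = 11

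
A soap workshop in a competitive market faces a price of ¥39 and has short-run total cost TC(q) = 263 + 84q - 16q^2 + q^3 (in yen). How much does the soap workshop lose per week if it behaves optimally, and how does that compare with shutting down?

AVC = 84 - 16q + q^2; min AVC = ¥20 at q = 8. Since P = ¥39 ≥ min AVC, the firm produces.
With MC = 84 - 32q + 3q^2, P = MC on the upward-sloping part at q* = 9.
TR = 39·9 = 351. TC = 263 + 189 = 452. Profit = 351 − 452 = -¥101.
By producing, the firm covers all variable cost plus ¥162 of fixed cost; shutting down would lose the full ¥263.

Profit = -¥101 at q = 9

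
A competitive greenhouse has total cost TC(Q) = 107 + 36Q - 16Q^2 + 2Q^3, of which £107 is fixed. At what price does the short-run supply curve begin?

£4 per unit

The firm shuts down when price falls below the minimum of average variable cost. AVC = VC/Q = 36 - 16Q + 2Q^2.
At the minimum of AVC, MC = AVC. MC = 36 - 32Q + 6Q^2; setting MC = AVC gives 4Q^2 - 16Q = 0, so Q = 4. min AVC = 4.
So the shutdown price is £4.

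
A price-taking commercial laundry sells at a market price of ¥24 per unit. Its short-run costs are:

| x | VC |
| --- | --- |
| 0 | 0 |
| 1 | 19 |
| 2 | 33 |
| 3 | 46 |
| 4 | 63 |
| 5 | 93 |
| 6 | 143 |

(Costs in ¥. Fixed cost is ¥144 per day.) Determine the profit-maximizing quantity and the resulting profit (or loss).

Compute π = P·x − TC at each output: x=0: -144; x=1: -139; x=2: -129; x=3: -118; x=4: -111; x=5: -117; x=6: -143.
Profit is maximized at x = 4. AVC there is 63/4 = ¥15.75 ≤ P, so producing beats shutting down (which would give -¥144).

x = 4; profit = -¥111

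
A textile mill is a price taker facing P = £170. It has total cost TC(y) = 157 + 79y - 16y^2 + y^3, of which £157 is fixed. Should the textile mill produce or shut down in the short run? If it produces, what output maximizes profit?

Produce at y = 13

Variable cost is VC = 79y - 16y^2 + y^3, so AVC = VC/y = 79 - 16y + y^2 and MC = dTC/dy = 79 - 32y + 3y^2.
The AVC parabola has its vertex at y = 16/2 = 8, where AVC = 79 - 16·8 + 8^2 = £15.
P = £170 exceeds min AVC = £15, so the firm stays open.
Set P = MC: 170 = 79 - 32y + 3y^2 → -91 - 32y + 3y^2 = 0. The roots are y = -7/3 and y = 13; the profit-maximizing output is on the rising part of MC, so y* = 13.
Check: AVC at y = 13 is £40 ≤ P, so revenue covers variable cost.
Profit = P·y − TC = 170·13 − 677 = £1533.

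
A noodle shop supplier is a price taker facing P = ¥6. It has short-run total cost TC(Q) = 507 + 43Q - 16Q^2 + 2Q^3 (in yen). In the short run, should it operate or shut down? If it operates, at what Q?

Shut down

Variable cost is VC = 43Q - 16Q^2 + 2Q^3, so AVC = VC/Q = 43 - 16Q + 2Q^2 and MC = dTC/dQ = 43 - 32Q + 6Q^2.
AVC is minimized where dAVC/dQ = -16 + 4Q = 0, at Q = 4; min AVC = 43 - 16·4 + 2·4^2 = ¥11.
P = ¥6 lies below min AVC = ¥11; no output level covers variable cost.
Best response: produce nothing and absorb the ¥507 fixed cost.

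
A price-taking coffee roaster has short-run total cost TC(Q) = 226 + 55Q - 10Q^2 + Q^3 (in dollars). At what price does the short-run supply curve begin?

Short-run supply begins at min AVC. From VC = 55Q - 10Q^2 + Q^3, AVC = 55 - 10Q + Q^2.
dAVC/dQ = -10 + 2Q = 0 gives Q = 5. min AVC = 55 - 10·5 + 5^2 = 30.
So the shutdown price is $30.

$30 per unit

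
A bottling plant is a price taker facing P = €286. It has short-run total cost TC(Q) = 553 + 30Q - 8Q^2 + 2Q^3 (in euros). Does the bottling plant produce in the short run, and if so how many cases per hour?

From TC, MC = TC'(Q) = 30 - 16Q + 6Q^2 and AVC = VC/Q = 30 - 8Q + 2Q^2.
AVC hits its minimum where MC = AVC, at Q = 2, giving min AVC = 30 - 8·2 + 2·2^2 = €22.
Because €286 ≥ €22, revenue can cover variable cost; the firm operates.
P = MC gives -256 - 16Q + 6Q^2 = 0, with roots -16/3 and 8. Take the larger (rising MC): Q* = 8.
Check: AVC at Q = 8 is €94 ≤ P, so revenue covers variable cost.
Profit = P·Q − TC = 286·8 − 1305 = €983.

Produce at Q = 8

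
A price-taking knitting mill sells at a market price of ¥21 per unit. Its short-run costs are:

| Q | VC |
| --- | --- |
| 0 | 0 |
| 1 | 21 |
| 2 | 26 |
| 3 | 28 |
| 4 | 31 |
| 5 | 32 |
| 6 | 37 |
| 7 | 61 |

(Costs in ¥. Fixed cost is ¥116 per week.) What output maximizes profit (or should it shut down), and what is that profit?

Compute π = P·Q − TC at each output: Q=0: -116; Q=1: -116; Q=2: -100; Q=3: -81; Q=4: -63; Q=5: -43; Q=6: -27; Q=7: -30.
Profit is maximized at Q = 6. AVC there is 37/6 = ¥6.17 ≤ P, so producing beats shutting down (which would give -¥116).

Q = 6; profit = -¥27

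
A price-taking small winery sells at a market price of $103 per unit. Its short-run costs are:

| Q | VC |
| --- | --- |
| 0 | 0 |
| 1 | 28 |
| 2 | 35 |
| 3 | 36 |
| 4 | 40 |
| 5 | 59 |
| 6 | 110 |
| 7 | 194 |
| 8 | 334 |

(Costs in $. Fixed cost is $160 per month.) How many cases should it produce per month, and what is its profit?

Q = 7; profit = $367

Compute π = P·Q − TC at each output: Q=0: -160; Q=1: -85; Q=2: 11; Q=3: 113; Q=4: 212; Q=5: 296; Q=6: 348; Q=7: 367; Q=8: 330.
Profit is maximized at Q = 7. AVC there is 194/7 = $27.71 ≤ P, so producing beats shutting down (which would give -$160).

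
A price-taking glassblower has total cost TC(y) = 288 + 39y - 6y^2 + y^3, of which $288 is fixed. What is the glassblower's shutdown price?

$30 per unit

The firm shuts down when price falls below the minimum of average variable cost. AVC = VC/y = 39 - 6y + y^2.
At the minimum of AVC, MC = AVC. MC = 39 - 12y + 3y^2; setting MC = AVC gives 2y^2 - 6y = 0, so y = 3. min AVC = 30.
The firm shuts down for any P below $30.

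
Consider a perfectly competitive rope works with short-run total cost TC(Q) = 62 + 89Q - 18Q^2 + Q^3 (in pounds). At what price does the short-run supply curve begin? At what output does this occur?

£8 per unit, at Q = 9

Short-run supply begins at min AVC. From VC = 89Q - 18Q^2 + Q^3, AVC = 89 - 18Q + Q^2.
dAVC/dQ = -18 + 2Q = 0 gives Q = 9. min AVC = 89 - 18·9 + 9^2 = 8.
For P < £8 the firm produces nothing.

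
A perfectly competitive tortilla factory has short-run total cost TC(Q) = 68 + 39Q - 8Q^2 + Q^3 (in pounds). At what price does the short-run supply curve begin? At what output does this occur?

£23 per unit, at Q = 4

The firm shuts down when price falls below the minimum of average variable cost. AVC = VC/Q = 39 - 8Q + Q^2.
At the minimum of AVC, MC = AVC. MC = 39 - 16Q + 3Q^2; setting MC = AVC gives 2Q^2 - 8Q = 0, so Q = 4. min AVC = 23.
The firm shuts down for any P below £23.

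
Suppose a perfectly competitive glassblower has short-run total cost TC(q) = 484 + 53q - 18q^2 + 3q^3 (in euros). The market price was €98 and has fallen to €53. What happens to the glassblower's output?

Output falls from 5 to 4

AVC = 53 - 18q + 3q^2, minimized at q = 3 where min AVC = €26. MC = 53 - 36q + 9q^2.
At P = €98 ≥ min AVC, set P = MC on the rising branch: q = 5.
At P = €53 ≥ min AVC, set P = MC: q = 4. The firm stays open but cuts output.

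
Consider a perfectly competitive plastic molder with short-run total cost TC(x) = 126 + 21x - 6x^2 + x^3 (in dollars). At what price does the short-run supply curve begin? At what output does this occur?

$12 per unit, at x = 3

The shutdown price is the minimum of AVC. VC = 21x - 6x^2 + x^3, so AVC = 21 - 6x + x^2.
dAVC/dx = -6 + 2x = 0 gives x = 3. min AVC = 21 - 6·3 + 3^2 = 12.
For P < $12 the firm produces nothing.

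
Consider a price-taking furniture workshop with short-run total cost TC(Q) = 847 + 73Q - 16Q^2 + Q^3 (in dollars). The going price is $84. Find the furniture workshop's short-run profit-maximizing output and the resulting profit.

Profit = -$121 at Q = 11

AVC = 73 - 16Q + Q^2 has its minimum $9 at Q = 8; price $84 clears that bar, so the firm operates.
With MC = 73 - 32Q + 3Q^2, P = MC on the upward-sloping part at Q* = 11.
TR = 84·11 = 924. TC = 847 + 198 = 1045. Profit = 924 − 1045 = -$121.
That loss of $121 beats the $847 the firm would lose by shutting down; producing recovers $726 of fixed cost.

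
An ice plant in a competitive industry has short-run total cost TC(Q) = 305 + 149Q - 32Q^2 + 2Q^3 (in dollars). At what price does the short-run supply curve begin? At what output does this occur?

$21 per unit, at Q = 8

Short-run supply begins at min AVC. From VC = 149Q - 32Q^2 + 2Q^3, AVC = 149 - 32Q + 2Q^2.
dAVC/dQ = -32 + 4Q = 0 gives Q = 8. min AVC = 149 - 32·8 + 2·8^2 = 21.
For P < $21 the firm produces nothing.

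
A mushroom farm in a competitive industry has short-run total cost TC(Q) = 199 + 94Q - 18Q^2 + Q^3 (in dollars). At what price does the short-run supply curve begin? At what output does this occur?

The shutdown price is the minimum of AVC. VC = 94Q - 18Q^2 + Q^3, so AVC = 94 - 18Q + Q^2.
dAVC/dQ = -18 + 2Q = 0 gives Q = 9. min AVC = 94 - 18·9 + 9^2 = 13.
For P < $13 the firm produces nothing.

$13 per unit, at Q = 9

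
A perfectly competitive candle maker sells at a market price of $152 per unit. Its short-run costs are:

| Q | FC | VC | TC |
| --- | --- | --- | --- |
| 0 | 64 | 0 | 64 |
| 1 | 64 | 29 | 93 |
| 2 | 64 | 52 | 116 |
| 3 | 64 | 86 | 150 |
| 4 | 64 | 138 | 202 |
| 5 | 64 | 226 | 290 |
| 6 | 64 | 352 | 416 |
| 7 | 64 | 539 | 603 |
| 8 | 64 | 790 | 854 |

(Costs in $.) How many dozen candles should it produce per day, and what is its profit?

Tabulate TR − TC: Q=0: -64; Q=1: 59; Q=2: 188; Q=3: 306; Q=4: 406; Q=5: 470; Q=6: 496; Q=7: 461; Q=8: 362.
Profit is maximized at Q = 6. AVC there is 352/6 = $58.67 ≤ P, so producing beats shutting down (which would give -$64).

Q = 6; profit = $496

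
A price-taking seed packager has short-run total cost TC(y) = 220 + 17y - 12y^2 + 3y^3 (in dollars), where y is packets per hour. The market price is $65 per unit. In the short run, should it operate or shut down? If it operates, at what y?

From TC, MC = TC'(y) = 17 - 24y + 9y^2 and AVC = VC/y = 17 - 12y + 3y^2.
The AVC parabola has its vertex at y = 12/6 = 2, where AVC = 17 - 12·2 + 3·2^2 = $5.
P = $65 exceeds min AVC = $5, so the firm stays open.
Solving P = MC: -48 - 24y + 9y^2 = 0 ⇒ y = -4/3 or 4. On the upward-sloping branch, y* = 4.
Check: AVC at y = 4 is $17 ≤ P, so revenue covers variable cost.
Profit = P·y − TC = 65·4 − 288 = -$28, a loss, but smaller than the $220 fixed cost the firm would lose by shutting down.

Produce at y = 4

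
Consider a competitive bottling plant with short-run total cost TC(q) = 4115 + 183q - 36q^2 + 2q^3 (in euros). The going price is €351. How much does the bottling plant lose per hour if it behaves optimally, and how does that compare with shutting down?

Profit = -€195 at q = 14

AVC = 183 - 36q + 2q^2 has its minimum €21 at q = 9; price €351 clears that bar, so the firm operates.
MC = 183 - 72q + 6q^2. Setting P = MC and taking the root on the rising branch gives q* = 14.
TR = 351·14 = 4914. TC = 4115 + 994 = 5109. Profit = 4914 − 5109 = -€195.
That loss of €195 beats the €4115 the firm would lose by shutting down; producing recovers €3920 of fixed cost.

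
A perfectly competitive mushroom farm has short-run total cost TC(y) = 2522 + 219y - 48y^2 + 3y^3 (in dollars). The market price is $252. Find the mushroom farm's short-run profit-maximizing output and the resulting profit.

Profit = -$344 at y = 11

AVC = 219 - 48y + 3y^2 has its minimum $27 at y = 8; price $252 clears that bar, so the firm operates.
With MC = 219 - 96y + 9y^2, P = MC on the upward-sloping part at y* = 11.
TR = 252·11 = 2772. TC = 2522 + 594 = 3116. Profit = 2772 − 3116 = -$344.
Shutting down would mean losing the fixed cost of $2522, so operating at a loss of $344 is better by $2178.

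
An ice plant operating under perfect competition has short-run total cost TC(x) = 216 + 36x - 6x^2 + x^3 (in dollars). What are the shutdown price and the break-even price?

Shutdown price = min AVC. AVC = 36 - 6x + x^2, with vertex at x = 3 and minimum $27.
ATC = 216/x + 36 - 6x + x^2. Setting dATC/dx = −216/x^2 − 6 + 2x = 0 gives x = 6 (since 2·6^3 − 6·6^2 = 216).
min ATC = 216/6 + 36 − 6·6 + 6^2 = $72. That is the break-even price.
Between these two prices the firm operates at a loss; above $72 it earns a profit.

Shutdown price = $27; break-even price = $72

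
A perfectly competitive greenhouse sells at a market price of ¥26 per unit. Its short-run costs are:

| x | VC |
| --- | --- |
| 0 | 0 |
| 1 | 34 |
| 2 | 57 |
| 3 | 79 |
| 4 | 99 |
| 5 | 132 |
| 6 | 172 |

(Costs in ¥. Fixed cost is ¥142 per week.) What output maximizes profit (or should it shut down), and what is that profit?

Tabulate TR − TC: x=0: -142; x=1: -150; x=2: -147; x=3: -143; x=4: -137; x=5: -144; x=6: -158.
Profit is maximized at x = 4. AVC there is 99/4 = ¥24.75 ≤ P, so producing beats shutting down (which would give -¥142).

x = 4; profit = -¥137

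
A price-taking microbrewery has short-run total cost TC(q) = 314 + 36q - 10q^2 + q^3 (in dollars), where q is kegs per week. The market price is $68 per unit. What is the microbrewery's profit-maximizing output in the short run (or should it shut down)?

Strip out fixed cost: VC = 36q - 10q^2 + q^3. Then AVC = 36 - 10q + q^2 and MC = 36 - 20q + 3q^2.
AVC is minimized where dAVC/dq = -10 + 2q = 0, at q = 5; min AVC = 36 - 10·5 + 5^2 = $11.
P = $68 exceeds min AVC = $11, so the firm stays open.
Solving P = MC: -32 - 20q + 3q^2 = 0 ⇒ q = -4/3 or 8. On the upward-sloping branch, q* = 8.
Check: AVC at q = 8 is $20 ≤ P, so revenue covers variable cost.
Profit = P·q − TC = 68·8 − 474 = $70.

Produce at q = 8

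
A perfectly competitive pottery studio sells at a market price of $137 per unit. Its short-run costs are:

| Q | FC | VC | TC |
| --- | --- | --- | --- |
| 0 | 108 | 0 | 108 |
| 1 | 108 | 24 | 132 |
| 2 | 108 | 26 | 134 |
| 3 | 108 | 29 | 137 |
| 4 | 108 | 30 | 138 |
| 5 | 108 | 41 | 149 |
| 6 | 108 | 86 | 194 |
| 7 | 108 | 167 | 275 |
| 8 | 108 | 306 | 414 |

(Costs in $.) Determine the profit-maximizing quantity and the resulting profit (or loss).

Q = 7; profit = $684

Profit at each row (π = 137Q − TC): Q=0: -108; Q=1: 5; Q=2: 140; Q=3: 274; Q=4: 410; Q=5: 536; Q=6: 628; Q=7: 684; Q=8: 682.
Profit is maximized at Q = 7. AVC there is 167/7 = $23.86 ≤ P, so producing beats shutting down (which would give -$108).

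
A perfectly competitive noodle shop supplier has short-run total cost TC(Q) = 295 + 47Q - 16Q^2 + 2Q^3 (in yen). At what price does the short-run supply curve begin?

Short-run supply begins at min AVC. From VC = 47Q - 16Q^2 + 2Q^3, AVC = 47 - 16Q + 2Q^2.
dAVC/dQ = -16 + 4Q = 0 gives Q = 4. min AVC = 47 - 16·4 + 2·4^2 = 15.
For P < ¥15 the firm produces nothing.

¥15 per unit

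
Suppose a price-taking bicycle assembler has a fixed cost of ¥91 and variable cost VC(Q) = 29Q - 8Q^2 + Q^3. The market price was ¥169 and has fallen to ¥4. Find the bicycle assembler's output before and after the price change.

Output falls from 10 to 0 (the firm shuts down)

MC = 29 - 16Q + 3Q^2; the shutdown threshold is min AVC = ¥13 (at Q = 4).
At P = ¥169 ≥ min AVC, set P = MC on the rising branch: Q = 10.
At P = ¥4 < min AVC = ¥13, price no longer covers variable cost at any output, so the firm shuts down: Q = 0.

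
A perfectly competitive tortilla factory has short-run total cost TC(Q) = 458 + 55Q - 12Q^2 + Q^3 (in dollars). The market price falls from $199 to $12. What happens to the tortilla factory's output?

Output falls from 12 to 0 (the firm shuts down)

MC = 55 - 24Q + 3Q^2; the shutdown threshold is min AVC = $19 (at Q = 6).
At P = $199 ≥ min AVC, set P = MC on the rising branch: Q = 12.
At P = $12 < min AVC = $19, price no longer covers variable cost at any output, so the firm shuts down: Q = 0.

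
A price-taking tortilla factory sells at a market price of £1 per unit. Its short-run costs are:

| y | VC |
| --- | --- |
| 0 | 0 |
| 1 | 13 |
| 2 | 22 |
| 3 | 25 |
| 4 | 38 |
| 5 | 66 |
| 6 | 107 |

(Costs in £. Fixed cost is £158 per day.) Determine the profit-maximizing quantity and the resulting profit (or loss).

Profit at each row (π = 1y − TC): y=0: -158; y=1: -170; y=2: -178; y=3: -180; y=4: -192; y=5: -219; y=6: -259.
Profit is highest at y = 0. Equivalently, the lowest AVC in the table is 25/3 ≈ £8.33 at y = 3, and P = £1 falls below it — price never covers variable cost, so the firm shuts down and loses only its fixed cost.

y = 0 (shut down); profit = -£158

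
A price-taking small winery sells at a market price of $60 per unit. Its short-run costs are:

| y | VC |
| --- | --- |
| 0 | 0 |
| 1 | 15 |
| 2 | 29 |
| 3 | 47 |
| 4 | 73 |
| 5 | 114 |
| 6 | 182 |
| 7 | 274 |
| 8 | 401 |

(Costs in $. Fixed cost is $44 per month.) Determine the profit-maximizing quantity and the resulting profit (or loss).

Profit at each row (π = 60y − TC): y=0: -44; y=1: 1; y=2: 47; y=3: 89; y=4: 123; y=5: 142; y=6: 134; y=7: 102; y=8: 35.
Profit is maximized at y = 5. AVC there is 114/5 = $22.80 ≤ P, so producing beats shutting down (which would give -$44).

y = 5; profit = $142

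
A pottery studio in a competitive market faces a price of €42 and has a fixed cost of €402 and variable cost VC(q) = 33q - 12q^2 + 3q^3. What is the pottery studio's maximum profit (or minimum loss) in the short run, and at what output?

Profit = -€348 at q = 3

AVC = 33 - 12q + 3q^2 has its minimum €21 at q = 2; price €42 clears that bar, so the firm operates.
MC = 33 - 24q + 9q^2. Setting P = MC and taking the root on the rising branch gives q* = 3.
TR = 42·3 = 126. TC = 402 + 72 = 474. Profit = 126 − 474 = -€348.
Shutting down would mean losing the fixed cost of €402, so operating at a loss of €348 is better by €54.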